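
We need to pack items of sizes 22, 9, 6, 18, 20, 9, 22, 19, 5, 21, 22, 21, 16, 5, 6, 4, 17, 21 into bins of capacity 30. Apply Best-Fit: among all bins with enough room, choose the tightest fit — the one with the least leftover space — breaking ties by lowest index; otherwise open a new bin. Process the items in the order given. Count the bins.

11

22 → bin 1 (remaining 8)
9 → bin 2 (remaining 21)
6 → bin 1 (remaining 2)
18 → bin 2 (remaining 3)
20 → bin 3 (remaining 10)
9 → bin 3 (remaining 1)
22 → bin 4 (remaining 8)
19 → bin 5 (remaining 11)
5 → bin 4 (remaining 3)
21 → bin 6 (remaining 9)
22 → bin 7 (remaining 8)
21 → bin 8 (remaining 9)
16 → bin 9 (remaining 14)
5 → bin 7 (remaining 3)
6 → bin 6 (remaining 3)
4 → bin 8 (remaining 5)
17 → bin 10 (remaining 13)
21 → bin 11 (remaining 9)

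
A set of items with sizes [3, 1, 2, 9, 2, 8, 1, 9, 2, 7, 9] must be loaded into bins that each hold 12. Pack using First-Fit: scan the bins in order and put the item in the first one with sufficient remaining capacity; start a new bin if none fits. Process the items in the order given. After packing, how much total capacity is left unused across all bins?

19

3 → bin 1 (remaining 9)
1 → bin 1 (remaining 8)
2 → bin 1 (remaining 6)
9 → bin 2 (remaining 3)
2 → bin 1 (remaining 4)
8 → bin 3 (remaining 4)
1 → bin 1 (remaining 3)
9 → bin 4 (remaining 3)
2 → bin 1 (remaining 1)
7 → bin 5 (remaining 5)
9 → bin 6 (remaining 3)
6 bins × 12 = 72; used 53; unused 19.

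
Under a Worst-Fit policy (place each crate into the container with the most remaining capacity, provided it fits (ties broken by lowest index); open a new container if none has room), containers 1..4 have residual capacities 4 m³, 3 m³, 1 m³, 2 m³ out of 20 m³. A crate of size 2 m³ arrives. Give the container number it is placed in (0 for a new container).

Containers with room: container 1 (4 m³), container 2 (3 m³), container 4 (2 m³).
Most room is container 1 with 4 m³ free.

1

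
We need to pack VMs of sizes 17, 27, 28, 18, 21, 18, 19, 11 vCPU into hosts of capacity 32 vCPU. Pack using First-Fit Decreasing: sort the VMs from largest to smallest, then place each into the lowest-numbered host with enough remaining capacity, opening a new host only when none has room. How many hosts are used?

Sorted descending: 28, 27, 21, 19, 18, 18, 17, 11.
Put 28 vCPU in host 1; 4 vCPU remain.
Put 27 vCPU in host 2; 5 vCPU remain.
Put 21 vCPU in host 3; 11 vCPU remain.
Put 19 vCPU in host 4; 13 vCPU remain.
Put 18 vCPU in host 5; 14 vCPU remain.
Put 18 vCPU in host 6; 14 vCPU remain.
Put 17 vCPU in host 7; 15 vCPU remain.
Put 11 vCPU in host 3; 0 vCPU remain.

7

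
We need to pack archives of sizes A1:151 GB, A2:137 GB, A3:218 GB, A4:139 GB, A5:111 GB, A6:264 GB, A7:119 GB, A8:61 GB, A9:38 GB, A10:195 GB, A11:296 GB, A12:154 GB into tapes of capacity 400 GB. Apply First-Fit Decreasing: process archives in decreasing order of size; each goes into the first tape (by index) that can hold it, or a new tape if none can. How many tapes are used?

Sorted descending: 296, 264, 218, 195, 154, 151, 139, 137, 119, 111, 61, 38.
Put 296 GB in tape 1; 104 GB remain.
Put 264 GB in tape 2; 136 GB remain.
Put 218 GB in tape 3; 182 GB remain.
Put 195 GB in tape 4; 205 GB remain.
Put 154 GB in tape 3; 28 GB remain.
Put 151 GB in tape 4; 54 GB remain.
Put 139 GB in tape 5; 261 GB remain.
Put 137 GB in tape 5; 124 GB remain.
Put 119 GB in tape 2; 17 GB remain.
Put 111 GB in tape 5; 13 GB remain.
Put 61 GB in tape 1; 43 GB remain.
Put 38 GB in tape 1; 5 GB remain.
Final tapes: [296,61,38] [264,119] [218,154] [195,151] [139,137,111].

5 tapes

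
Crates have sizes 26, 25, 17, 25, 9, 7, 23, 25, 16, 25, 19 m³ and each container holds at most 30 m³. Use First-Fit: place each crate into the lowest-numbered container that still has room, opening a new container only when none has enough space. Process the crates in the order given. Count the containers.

9 containers

container 1: place 26 m³, 4 m³ left
container 2: place 25 m³, 5 m³ left
container 3: place 17 m³, 13 m³ left
container 4: place 25 m³, 5 m³ left
container 3: place 9 m³, 4 m³ left
container 5: place 7 m³, 23 m³ left
container 5: place 23 m³, 0 m³ left
container 6: place 25 m³, 5 m³ left
container 7: place 16 m³, 14 m³ left
container 8: place 25 m³, 5 m³ left
container 9: place 19 m³, 11 m³ left
Final containers: [26] [25] [17,9] [25] [7,23] [25] [16] [25] [19].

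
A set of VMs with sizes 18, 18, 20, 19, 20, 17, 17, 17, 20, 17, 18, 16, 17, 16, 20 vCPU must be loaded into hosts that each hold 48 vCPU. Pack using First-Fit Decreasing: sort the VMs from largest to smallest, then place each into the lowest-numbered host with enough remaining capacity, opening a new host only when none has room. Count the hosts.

Sorted descending: 20, 20, 20, 20, 19, 18, 18, 18, 17, 17, 17, 17, 17, 16, 16.
20 vCPU → host 1 (remaining 28 vCPU)
20 vCPU → host 1 (remaining 8 vCPU)
20 vCPU → host 2 (remaining 28 vCPU)
20 vCPU → host 2 (remaining 8 vCPU)
19 vCPU → host 3 (remaining 29 vCPU)
18 vCPU → host 3 (remaining 11 vCPU)
18 vCPU → host 4 (remaining 30 vCPU)
18 vCPU → host 4 (remaining 12 vCPU)
17 vCPU → host 5 (remaining 31 vCPU)
17 vCPU → host 5 (remaining 14 vCPU)
17 vCPU → host 6 (remaining 31 vCPU)
17 vCPU → host 6 (remaining 14 vCPU)
17 vCPU → host 7 (remaining 31 vCPU)
16 vCPU → host 7 (remaining 15 vCPU)
16 vCPU → host 8 (remaining 32 vCPU)
Final hosts: [20,20] [20,20] [19,18] [18,18] [17,17] [17,17] [17,16] [16].

8 hosts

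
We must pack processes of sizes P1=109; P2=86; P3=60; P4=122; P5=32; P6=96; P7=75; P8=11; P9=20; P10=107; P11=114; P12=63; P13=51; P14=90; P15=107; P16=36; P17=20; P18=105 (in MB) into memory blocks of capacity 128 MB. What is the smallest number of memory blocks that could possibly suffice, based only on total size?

11

Total size = 109 + 86 + 60 + 122 + 32 + 96 + 75 + 11 + 20 + 107 + 114 + 63 + 51 + 90 + 107 + 36 + 20 + 105 = 1304 MB.
⌈1304 / 128⌉ = 11.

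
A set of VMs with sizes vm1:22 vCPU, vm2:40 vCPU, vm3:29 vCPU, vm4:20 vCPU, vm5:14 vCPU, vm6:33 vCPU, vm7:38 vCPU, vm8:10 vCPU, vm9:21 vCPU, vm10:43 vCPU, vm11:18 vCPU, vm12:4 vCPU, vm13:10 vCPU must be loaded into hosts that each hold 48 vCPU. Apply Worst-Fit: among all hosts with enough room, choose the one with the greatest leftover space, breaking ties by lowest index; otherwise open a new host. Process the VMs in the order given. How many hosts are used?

8 hosts

Put vm1 (22 vCPU) in host 1; 26 vCPU remain.
Put vm2 (40 vCPU) in host 2; 8 vCPU remain.
Put vm3 (29 vCPU) in host 3; 19 vCPU remain.
Put vm4 (20 vCPU) in host 1; 6 vCPU remain.
Put vm5 (14 vCPU) in host 3; 5 vCPU remain.
Put vm6 (33 vCPU) in host 4; 15 vCPU remain.
Put vm7 (38 vCPU) in host 5; 10 vCPU remain.
Put vm8 (10 vCPU) in host 4; 5 vCPU remain.
Put vm9 (21 vCPU) in host 6; 27 vCPU remain.
Put vm10 (43 vCPU) in host 7; 5 vCPU remain.
Put vm11 (18 vCPU) in host 6; 9 vCPU remain.
Put vm12 (4 vCPU) in host 5; 6 vCPU remain.
Put vm13 (10 vCPU) in host 8; 38 vCPU remain.
Final hosts: [22,20] [40] [29,14] [33,10] [38,4] [21,18] [43] [10].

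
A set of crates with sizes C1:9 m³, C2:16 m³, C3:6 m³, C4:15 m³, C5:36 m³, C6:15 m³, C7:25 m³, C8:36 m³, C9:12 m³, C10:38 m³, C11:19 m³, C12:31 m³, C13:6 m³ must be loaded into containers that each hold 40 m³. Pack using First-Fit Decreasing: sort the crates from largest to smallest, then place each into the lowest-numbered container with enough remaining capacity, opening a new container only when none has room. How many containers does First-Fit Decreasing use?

Sorted descending: 38, 36, 36, 31, 25, 19, 16, 15, 15, 12, 9, 6, 6.
38 m³ → container 1 (remaining 2 m³)
36 m³ → container 2 (remaining 4 m³)
36 m³ → container 3 (remaining 4 m³)
31 m³ → container 4 (remaining 9 m³)
25 m³ → container 5 (remaining 15 m³)
19 m³ → container 6 (remaining 21 m³)
16 m³ → container 6 (remaining 5 m³)
15 m³ → container 5 (remaining 0 m³)
15 m³ → container 7 (remaining 25 m³)
12 m³ → container 7 (remaining 13 m³)
9 m³ → container 4 (remaining 0 m³)
6 m³ → container 7 (remaining 7 m³)
6 m³ → container 7 (remaining 1 m³)

7 containers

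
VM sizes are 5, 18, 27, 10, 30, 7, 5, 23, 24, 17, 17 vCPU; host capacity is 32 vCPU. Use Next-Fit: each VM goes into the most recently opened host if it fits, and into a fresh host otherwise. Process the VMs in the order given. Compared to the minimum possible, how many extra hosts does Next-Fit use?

Next-Fit: [5,18] [27] [10] [30] [7,5] [23] [24] [17] [17] → 9 hosts.
7 VMs exceed 16 vCPU (half the capacity), and no two of those can share a host, so at least 7 hosts are needed.
An optimal packing achieves that bound: [30] [27,5] [24,7] [23,5] [18,10] [17] [17] → 7 hosts.
Excess: 9 − 7 = 2.

2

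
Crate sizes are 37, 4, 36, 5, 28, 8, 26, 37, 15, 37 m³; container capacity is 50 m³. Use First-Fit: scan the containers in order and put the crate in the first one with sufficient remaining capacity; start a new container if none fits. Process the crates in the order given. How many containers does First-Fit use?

37 m³ → container 1 (remaining 13 m³)
4 m³ → container 1 (remaining 9 m³)
36 m³ → container 2 (remaining 14 m³)
5 m³ → container 1 (remaining 4 m³)
28 m³ → container 3 (remaining 22 m³)
8 m³ → container 2 (remaining 6 m³)
26 m³ → container 4 (remaining 24 m³)
37 m³ → container 5 (remaining 13 m³)
15 m³ → container 3 (remaining 7 m³)
37 m³ → container 6 (remaining 13 m³)

6 containers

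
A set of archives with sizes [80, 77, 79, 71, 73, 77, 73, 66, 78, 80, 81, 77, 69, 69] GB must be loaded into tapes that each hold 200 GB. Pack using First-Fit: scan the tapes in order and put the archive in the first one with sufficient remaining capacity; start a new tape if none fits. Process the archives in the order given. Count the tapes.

80 GB → tape 1 (remaining 120 GB)
77 GB → tape 1 (remaining 43 GB)
79 GB → tape 2 (remaining 121 GB)
71 GB → tape 2 (remaining 50 GB)
73 GB → tape 3 (remaining 127 GB)
77 GB → tape 3 (remaining 50 GB)
73 GB → tape 4 (remaining 127 GB)
66 GB → tape 4 (remaining 61 GB)
78 GB → tape 5 (remaining 122 GB)
80 GB → tape 5 (remaining 42 GB)
81 GB → tape 6 (remaining 119 GB)
77 GB → tape 6 (remaining 42 GB)
69 GB → tape 7 (remaining 131 GB)
69 GB → tape 7 (remaining 62 GB)
Final tapes: [80,77] [79,71] [73,77] [73,66] [78,80] [81,77] [69,69].

7 tapes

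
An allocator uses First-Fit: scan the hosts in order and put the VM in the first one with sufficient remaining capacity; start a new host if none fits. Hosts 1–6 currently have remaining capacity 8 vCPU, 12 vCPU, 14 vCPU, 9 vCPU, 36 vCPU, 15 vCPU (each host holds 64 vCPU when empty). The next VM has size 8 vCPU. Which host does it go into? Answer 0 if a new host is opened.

Hosts with room: host 1 (8 vCPU), host 2 (12 vCPU), host 3 (14 vCPU), host 4 (9 vCPU), host 5 (36 vCPU), host 6 (15 vCPU).
The first with room is host 1.

1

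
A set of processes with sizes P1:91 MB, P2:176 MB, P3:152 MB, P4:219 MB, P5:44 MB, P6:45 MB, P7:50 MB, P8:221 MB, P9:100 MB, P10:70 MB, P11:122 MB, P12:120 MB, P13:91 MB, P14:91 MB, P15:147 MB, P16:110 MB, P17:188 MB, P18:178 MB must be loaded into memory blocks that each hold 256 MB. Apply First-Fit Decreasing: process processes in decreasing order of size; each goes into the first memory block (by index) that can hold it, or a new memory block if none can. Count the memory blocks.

10

Sorted descending: 221, 219, 188, 178, 176, 152, 147, 122, 120, 110, 100, 91, 91, 91, 70, 50, 45, 44.
221 MB → memory block 1 (remaining 35 MB)
219 MB → memory block 2 (remaining 37 MB)
188 MB → memory block 3 (remaining 68 MB)
178 MB → memory block 4 (remaining 78 MB)
176 MB → memory block 5 (remaining 80 MB)
152 MB → memory block 6 (remaining 104 MB)
147 MB → memory block 7 (remaining 109 MB)
122 MB → memory block 8 (remaining 134 MB)
120 MB → memory block 8 (remaining 14 MB)
110 MB → memory block 9 (remaining 146 MB)
100 MB → memory block 6 (remaining 4 MB)
91 MB → memory block 7 (remaining 18 MB)
91 MB → memory block 9 (remaining 55 MB)
91 MB → memory block 10 (remaining 165 MB)
70 MB → memory block 4 (remaining 8 MB)
50 MB → memory block 3 (remaining 18 MB)
45 MB → memory block 5 (remaining 35 MB)
44 MB → memory block 9 (remaining 11 MB)
Final memory blocks: [221] [219] [188,50] [178,70] [176,45] [152,100] [147,91] [122,120] [110,91,44] [91].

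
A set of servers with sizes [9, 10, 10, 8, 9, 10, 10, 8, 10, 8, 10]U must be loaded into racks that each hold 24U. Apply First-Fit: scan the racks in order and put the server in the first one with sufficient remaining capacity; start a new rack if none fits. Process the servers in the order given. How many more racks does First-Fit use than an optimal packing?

First-Fit: [9,10] [10,8] [9,10] [10,8] [10,8] [10] → 6 racks.
Total size 102U; any packing needs at least ⌈102/24⌉ = 5 racks.
An optimal packing achieves that bound: [10,10] [10,10] [10,10] [9,9] [8,8,8] → 5 racks.
Excess: 6 − 5 = 1.

1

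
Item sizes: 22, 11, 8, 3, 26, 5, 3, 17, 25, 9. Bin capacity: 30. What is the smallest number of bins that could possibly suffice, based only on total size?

5

Total size = 22 + 11 + 8 + 3 + 26 + 5 + 3 + 17 + 25 + 9 = 129.
⌈129 / 30⌉ = 5.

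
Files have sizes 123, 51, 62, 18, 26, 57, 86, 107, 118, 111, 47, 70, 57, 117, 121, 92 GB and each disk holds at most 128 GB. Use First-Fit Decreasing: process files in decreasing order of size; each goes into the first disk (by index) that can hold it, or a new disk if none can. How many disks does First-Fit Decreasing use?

11 disks

Sorted descending: 123, 121, 118, 117, 111, 107, 92, 86, 70, 62, 57, 57, 51, 47, 26, 18.
disk 1: place 123 GB, 5 GB left
disk 2: place 121 GB, 7 GB left
disk 3: place 118 GB, 10 GB left
disk 4: place 117 GB, 11 GB left
disk 5: place 111 GB, 17 GB left
disk 6: place 107 GB, 21 GB left
disk 7: place 92 GB, 36 GB left
disk 8: place 86 GB, 42 GB left
disk 9: place 70 GB, 58 GB left
disk 10: place 62 GB, 66 GB left
disk 9: place 57 GB, 1 GB left
disk 10: place 57 GB, 9 GB left
disk 11: place 51 GB, 77 GB left
disk 11: place 47 GB, 30 GB left
disk 7: place 26 GB, 10 GB left
disk 6: place 18 GB, 3 GB left
Final disks: [123] [121] [118] [117] [111] [107,18] [92,26] [86] [70,57] [62,57] [51,47].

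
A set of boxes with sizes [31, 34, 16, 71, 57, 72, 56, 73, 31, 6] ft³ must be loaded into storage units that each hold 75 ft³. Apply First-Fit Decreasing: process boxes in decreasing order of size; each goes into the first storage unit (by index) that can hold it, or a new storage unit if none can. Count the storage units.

7

Sorted descending: 73, 72, 71, 57, 56, 34, 31, 31, 16, 6.
73 ft³ → storage unit 1 (remaining 2 ft³)
72 ft³ → storage unit 2 (remaining 3 ft³)
71 ft³ → storage unit 3 (remaining 4 ft³)
57 ft³ → storage unit 4 (remaining 18 ft³)
56 ft³ → storage unit 5 (remaining 19 ft³)
34 ft³ → storage unit 6 (remaining 41 ft³)
31 ft³ → storage unit 6 (remaining 10 ft³)
31 ft³ → storage unit 7 (remaining 44 ft³)
16 ft³ → storage unit 4 (remaining 2 ft³)
6 ft³ → storage unit 5 (remaining 13 ft³)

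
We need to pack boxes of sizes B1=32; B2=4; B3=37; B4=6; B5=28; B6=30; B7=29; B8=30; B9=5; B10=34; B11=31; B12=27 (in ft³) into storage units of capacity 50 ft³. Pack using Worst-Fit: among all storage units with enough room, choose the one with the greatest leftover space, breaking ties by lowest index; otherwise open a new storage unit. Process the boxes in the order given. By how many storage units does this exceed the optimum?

Worst-Fit: [32,4,6] [37] [28,5] [30] [29] [30] [34] [31] [27] → 9 storage units.
9 boxes exceed 25 ft³ (half the capacity), and no two of those can share a storage unit, so at least 9 storage units are needed.
So 9 is already optimal.

0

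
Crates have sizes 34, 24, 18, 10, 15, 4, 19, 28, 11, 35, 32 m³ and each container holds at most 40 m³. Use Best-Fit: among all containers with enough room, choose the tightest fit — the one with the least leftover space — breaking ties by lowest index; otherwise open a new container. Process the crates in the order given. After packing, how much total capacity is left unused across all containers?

Put 34 m³ in container 1; 6 m³ remain.
Put 24 m³ in container 2; 16 m³ remain.
Put 18 m³ in container 3; 22 m³ remain.
Put 10 m³ in container 2; 6 m³ remain.
Put 15 m³ in container 3; 7 m³ remain.
Put 4 m³ in container 1; 2 m³ remain.
Put 19 m³ in container 4; 21 m³ remain.
Put 28 m³ in container 5; 12 m³ remain.
Put 11 m³ in container 5; 1 m³ remain.
Put 35 m³ in container 6; 5 m³ remain.
Put 32 m³ in container 7; 8 m³ remain.
7 containers × 40 m³ = 280 m³; used 230 m³; unused 50 m³.

50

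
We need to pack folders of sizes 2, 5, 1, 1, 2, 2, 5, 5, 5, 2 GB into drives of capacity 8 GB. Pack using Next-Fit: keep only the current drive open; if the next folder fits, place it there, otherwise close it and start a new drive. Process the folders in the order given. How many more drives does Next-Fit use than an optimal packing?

1

Next-Fit: [2,5,1] [1,2,2] [5] [5] [5,2] → 5 drives.
Total size 30 GB; any packing needs at least ⌈30/8⌉ = 4 drives.
An optimal packing achieves that bound: [5,2,1] [5,2,1] [5,2] [5,2] → 4 drives.
Excess: 5 − 4 = 1.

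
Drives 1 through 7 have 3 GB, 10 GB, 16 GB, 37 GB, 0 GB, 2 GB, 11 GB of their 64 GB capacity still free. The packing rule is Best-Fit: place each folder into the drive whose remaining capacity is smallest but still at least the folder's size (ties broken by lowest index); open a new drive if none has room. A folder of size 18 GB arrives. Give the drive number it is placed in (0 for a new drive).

Drives with room: drive 4 (37 GB).
Tightest fit is drive 4 with 37 GB free.

4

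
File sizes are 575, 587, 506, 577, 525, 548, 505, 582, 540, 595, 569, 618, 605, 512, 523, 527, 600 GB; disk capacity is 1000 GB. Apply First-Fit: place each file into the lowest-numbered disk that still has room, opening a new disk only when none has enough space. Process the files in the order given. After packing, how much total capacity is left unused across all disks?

disk 1: place 575 GB, 425 GB left
disk 2: place 587 GB, 413 GB left
disk 3: place 506 GB, 494 GB left
disk 4: place 577 GB, 423 GB left
disk 5: place 525 GB, 475 GB left
disk 6: place 548 GB, 452 GB left
disk 7: place 505 GB, 495 GB left
disk 8: place 582 GB, 418 GB left
disk 9: place 540 GB, 460 GB left
disk 10: place 595 GB, 405 GB left
disk 11: place 569 GB, 431 GB left
disk 12: place 618 GB, 382 GB left
disk 13: place 605 GB, 395 GB left
disk 14: place 512 GB, 488 GB left
disk 15: place 523 GB, 477 GB left
disk 16: place 527 GB, 473 GB left
disk 17: place 600 GB, 400 GB left
17 disks × 1000 GB = 17000 GB; used 9494 GB; unused 7506 GB.

7506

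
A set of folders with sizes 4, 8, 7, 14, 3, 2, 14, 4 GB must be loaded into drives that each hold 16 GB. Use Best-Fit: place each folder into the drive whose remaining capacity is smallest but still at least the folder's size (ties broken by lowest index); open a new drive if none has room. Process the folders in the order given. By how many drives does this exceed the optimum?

Best-Fit: [4,8,3] [7,4] [14,2] [14] → 4 drives.
Total size 56 GB; any packing needs at least ⌈56/16⌉ = 4 drives.
So 4 is already optimal.

0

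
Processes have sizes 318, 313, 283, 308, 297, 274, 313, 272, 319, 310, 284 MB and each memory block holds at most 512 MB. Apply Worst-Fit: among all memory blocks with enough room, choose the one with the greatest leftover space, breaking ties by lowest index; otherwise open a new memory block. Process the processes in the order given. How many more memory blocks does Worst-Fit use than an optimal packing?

Worst-Fit: [318] [313] [283] [308] [297] [274] [313] [272] [319] [310] [284] → 11 memory blocks.
11 processes exceed 256 MB (half the capacity), and no two of those can share a memory block, so at least 11 memory blocks are needed.
So 11 is already optimal.

0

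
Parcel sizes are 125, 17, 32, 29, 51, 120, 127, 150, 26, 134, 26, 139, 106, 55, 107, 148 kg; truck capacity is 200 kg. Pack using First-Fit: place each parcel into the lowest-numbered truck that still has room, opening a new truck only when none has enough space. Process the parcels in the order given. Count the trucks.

9

Put 125 kg in truck 1; 75 kg remain.
Put 17 kg in truck 1; 58 kg remain.
Put 32 kg in truck 1; 26 kg remain.
Put 29 kg in truck 2; 171 kg remain.
Put 51 kg in truck 2; 120 kg remain.
Put 120 kg in truck 2; 0 kg remain.
Put 127 kg in truck 3; 73 kg remain.
Put 150 kg in truck 4; 50 kg remain.
Put 26 kg in truck 1; 0 kg remain.
Put 134 kg in truck 5; 66 kg remain.
Put 26 kg in truck 3; 47 kg remain.
Put 139 kg in truck 6; 61 kg remain.
Put 106 kg in truck 7; 94 kg remain.
Put 55 kg in truck 5; 11 kg remain.
Put 107 kg in truck 8; 93 kg remain.
Put 148 kg in truck 9; 52 kg remain.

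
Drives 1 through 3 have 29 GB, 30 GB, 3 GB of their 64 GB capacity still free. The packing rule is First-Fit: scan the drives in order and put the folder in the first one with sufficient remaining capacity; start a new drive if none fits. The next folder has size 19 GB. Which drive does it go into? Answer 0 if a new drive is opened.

Drives with room: drive 1 (29 GB), drive 2 (30 GB).
The first with room is drive 1.

1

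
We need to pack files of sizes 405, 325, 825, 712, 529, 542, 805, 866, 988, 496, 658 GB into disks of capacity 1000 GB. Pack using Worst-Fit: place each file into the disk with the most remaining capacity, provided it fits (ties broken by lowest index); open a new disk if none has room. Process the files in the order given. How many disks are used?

Put 405 GB in disk 1; 595 GB remain.
Put 325 GB in disk 1; 270 GB remain.
Put 825 GB in disk 2; 175 GB remain.
Put 712 GB in disk 3; 288 GB remain.
Put 529 GB in disk 4; 471 GB remain.
Put 542 GB in disk 5; 458 GB remain.
Put 805 GB in disk 6; 195 GB remain.
Put 866 GB in disk 7; 134 GB remain.
Put 988 GB in disk 8; 12 GB remain.
Put 496 GB in disk 9; 504 GB remain.
Put 658 GB in disk 10; 342 GB remain.

10 disks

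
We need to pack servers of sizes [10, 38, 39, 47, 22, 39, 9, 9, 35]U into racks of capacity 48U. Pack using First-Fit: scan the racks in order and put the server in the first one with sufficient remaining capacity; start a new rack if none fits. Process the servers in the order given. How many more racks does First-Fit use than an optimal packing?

0

First-Fit: [10,38] [39,9] [47] [22,9] [39] [35] → 6 racks.
Total size 248U; any packing needs at least ⌈248/48⌉ = 6 racks.
So 6 is already optimal.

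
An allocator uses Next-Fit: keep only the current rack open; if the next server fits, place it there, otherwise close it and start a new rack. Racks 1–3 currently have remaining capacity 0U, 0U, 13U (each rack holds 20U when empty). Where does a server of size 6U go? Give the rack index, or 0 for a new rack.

Next-Fit only looks at rack 3, which has 13U free.
6U fits there.

3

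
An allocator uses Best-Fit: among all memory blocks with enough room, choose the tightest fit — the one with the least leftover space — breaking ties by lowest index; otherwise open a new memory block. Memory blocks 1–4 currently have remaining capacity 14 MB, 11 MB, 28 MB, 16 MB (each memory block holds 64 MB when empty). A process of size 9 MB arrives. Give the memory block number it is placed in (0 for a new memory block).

Memory blocks with room: memory block 1 (14 MB), memory block 2 (11 MB), memory block 3 (28 MB), memory block 4 (16 MB).
Tightest fit is memory block 2 with 11 MB free.

2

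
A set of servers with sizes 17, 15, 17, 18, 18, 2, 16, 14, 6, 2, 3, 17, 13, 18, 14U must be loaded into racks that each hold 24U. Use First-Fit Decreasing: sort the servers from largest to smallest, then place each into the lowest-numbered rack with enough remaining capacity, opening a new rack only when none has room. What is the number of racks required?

Sorted descending: 18, 18, 18, 17, 17, 17, 16, 15, 14, 14, 13, 6, 3, 2, 2.
rack 1: place 18U, 6U left
rack 2: place 18U, 6U left
rack 3: place 18U, 6U left
rack 4: place 17U, 7U left
rack 5: place 17U, 7U left
rack 6: place 17U, 7U left
rack 7: place 16U, 8U left
rack 8: place 15U, 9U left
rack 9: place 14U, 10U left
rack 10: place 14U, 10U left
rack 11: place 13U, 11U left
rack 1: place 6U, 0U left
rack 2: place 3U, 3U left
rack 2: place 2U, 1U left
rack 3: place 2U, 4U left
Final racks: [18,6] [18,3,2] [18,2] [17] [17] [17] [16] [15] [14] [14] [13].

11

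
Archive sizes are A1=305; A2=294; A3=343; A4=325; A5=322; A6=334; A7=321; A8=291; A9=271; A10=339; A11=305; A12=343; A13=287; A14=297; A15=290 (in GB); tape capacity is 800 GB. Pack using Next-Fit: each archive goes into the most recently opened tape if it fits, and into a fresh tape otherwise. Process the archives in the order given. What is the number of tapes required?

8

Put A1 (305 GB) in tape 1; 495 GB remain.
Put A2 (294 GB) in tape 1; 201 GB remain.
Put A3 (343 GB) in tape 2; 457 GB remain.
Put A4 (325 GB) in tape 2; 132 GB remain.
Put A5 (322 GB) in tape 3; 478 GB remain.
Put A6 (334 GB) in tape 3; 144 GB remain.
Put A7 (321 GB) in tape 4; 479 GB remain.
Put A8 (291 GB) in tape 4; 188 GB remain.
Put A9 (271 GB) in tape 5; 529 GB remain.
Put A10 (339 GB) in tape 5; 190 GB remain.
Put A11 (305 GB) in tape 6; 495 GB remain.
Put A12 (343 GB) in tape 6; 152 GB remain.
Put A13 (287 GB) in tape 7; 513 GB remain.
Put A14 (297 GB) in tape 7; 216 GB remain.
Put A15 (290 GB) in tape 8; 510 GB remain.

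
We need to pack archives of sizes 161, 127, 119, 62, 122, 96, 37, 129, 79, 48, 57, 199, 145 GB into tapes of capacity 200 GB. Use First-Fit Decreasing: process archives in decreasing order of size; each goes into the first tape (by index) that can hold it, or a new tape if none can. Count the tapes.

8

Sorted descending: 199, 161, 145, 129, 127, 122, 119, 96, 79, 62, 57, 48, 37.
tape 1: place 199 GB, 1 GB left
tape 2: place 161 GB, 39 GB left
tape 3: place 145 GB, 55 GB left
tape 4: place 129 GB, 71 GB left
tape 5: place 127 GB, 73 GB left
tape 6: place 122 GB, 78 GB left
tape 7: place 119 GB, 81 GB left
tape 8: place 96 GB, 104 GB left
tape 7: place 79 GB, 2 GB left
tape 4: place 62 GB, 9 GB left
tape 5: place 57 GB, 16 GB left
tape 3: place 48 GB, 7 GB left
tape 2: place 37 GB, 2 GB left
Final tapes: [199] [161,37] [145,48] [129,62] [127,57] [122] [119,79] [96].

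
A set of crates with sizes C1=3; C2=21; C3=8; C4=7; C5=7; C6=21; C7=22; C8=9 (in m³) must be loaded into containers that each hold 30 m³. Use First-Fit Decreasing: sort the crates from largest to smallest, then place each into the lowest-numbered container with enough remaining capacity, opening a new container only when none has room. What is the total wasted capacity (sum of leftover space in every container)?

22

Sorted descending: 22, 21, 21, 9, 8, 7, 7, 3.
22 m³ → container 1 (remaining 8 m³)
21 m³ → container 2 (remaining 9 m³)
21 m³ → container 3 (remaining 9 m³)
9 m³ → container 2 (remaining 0 m³)
8 m³ → container 1 (remaining 0 m³)
7 m³ → container 3 (remaining 2 m³)
7 m³ → container 4 (remaining 23 m³)
3 m³ → container 4 (remaining 20 m³)
4 containers × 30 m³ = 120 m³; used 98 m³; unused 22 m³.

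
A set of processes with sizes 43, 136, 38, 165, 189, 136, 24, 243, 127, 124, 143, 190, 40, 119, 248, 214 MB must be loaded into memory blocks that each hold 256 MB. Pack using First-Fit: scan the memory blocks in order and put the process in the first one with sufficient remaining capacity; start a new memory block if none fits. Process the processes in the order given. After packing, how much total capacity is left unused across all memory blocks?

381

memory block 1: place 43 MB, 213 MB left
memory block 1: place 136 MB, 77 MB left
memory block 1: place 38 MB, 39 MB left
memory block 2: place 165 MB, 91 MB left
memory block 3: place 189 MB, 67 MB left
memory block 4: place 136 MB, 120 MB left
memory block 1: place 24 MB, 15 MB left
memory block 5: place 243 MB, 13 MB left
memory block 6: place 127 MB, 129 MB left
memory block 6: place 124 MB, 5 MB left
memory block 7: place 143 MB, 113 MB left
memory block 8: place 190 MB, 66 MB left
memory block 2: place 40 MB, 51 MB left
memory block 4: place 119 MB, 1 MB left
memory block 9: place 248 MB, 8 MB left
memory block 10: place 214 MB, 42 MB left
10 memory blocks × 256 MB = 2560 MB; used 2179 MB; unused 381 MB.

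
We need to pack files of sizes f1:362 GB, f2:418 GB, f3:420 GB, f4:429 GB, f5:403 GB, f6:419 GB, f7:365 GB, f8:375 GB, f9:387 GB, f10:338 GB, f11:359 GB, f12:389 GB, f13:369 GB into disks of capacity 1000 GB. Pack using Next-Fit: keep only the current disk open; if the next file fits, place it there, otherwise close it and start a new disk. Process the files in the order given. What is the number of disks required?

7 disks

Put f1 (362 GB) in disk 1; 638 GB remain.
Put f2 (418 GB) in disk 1; 220 GB remain.
Put f3 (420 GB) in disk 2; 580 GB remain.
Put f4 (429 GB) in disk 2; 151 GB remain.
Put f5 (403 GB) in disk 3; 597 GB remain.
Put f6 (419 GB) in disk 3; 178 GB remain.
Put f7 (365 GB) in disk 4; 635 GB remain.
Put f8 (375 GB) in disk 4; 260 GB remain.
Put f9 (387 GB) in disk 5; 613 GB remain.
Put f10 (338 GB) in disk 5; 275 GB remain.
Put f11 (359 GB) in disk 6; 641 GB remain.
Put f12 (389 GB) in disk 6; 252 GB remain.
Put f13 (369 GB) in disk 7; 631 GB remain.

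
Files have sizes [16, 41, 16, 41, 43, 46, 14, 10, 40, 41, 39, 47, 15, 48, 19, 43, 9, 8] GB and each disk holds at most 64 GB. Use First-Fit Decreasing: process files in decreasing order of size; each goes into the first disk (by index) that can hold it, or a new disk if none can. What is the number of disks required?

Sorted descending: 48, 47, 46, 43, 43, 41, 41, 41, 40, 39, 19, 16, 16, 15, 14, 10, 9, 8.
disk 1: place 48 GB, 16 GB left
disk 2: place 47 GB, 17 GB left
disk 3: place 46 GB, 18 GB left
disk 4: place 43 GB, 21 GB left
disk 5: place 43 GB, 21 GB left
disk 6: place 41 GB, 23 GB left
disk 7: place 41 GB, 23 GB left
disk 8: place 41 GB, 23 GB left
disk 9: place 40 GB, 24 GB left
disk 10: place 39 GB, 25 GB left
disk 4: place 19 GB, 2 GB left
disk 1: place 16 GB, 0 GB left
disk 2: place 16 GB, 1 GB left
disk 3: place 15 GB, 3 GB left
disk 5: place 14 GB, 7 GB left
disk 6: place 10 GB, 13 GB left
disk 6: place 9 GB, 4 GB left
disk 7: place 8 GB, 15 GB left

10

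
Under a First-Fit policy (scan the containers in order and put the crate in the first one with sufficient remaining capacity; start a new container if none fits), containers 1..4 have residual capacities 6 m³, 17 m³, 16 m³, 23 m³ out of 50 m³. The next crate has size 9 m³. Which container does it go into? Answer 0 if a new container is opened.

Containers with room: container 2 (17 m³), container 3 (16 m³), container 4 (23 m³).
The first with room is container 2.

2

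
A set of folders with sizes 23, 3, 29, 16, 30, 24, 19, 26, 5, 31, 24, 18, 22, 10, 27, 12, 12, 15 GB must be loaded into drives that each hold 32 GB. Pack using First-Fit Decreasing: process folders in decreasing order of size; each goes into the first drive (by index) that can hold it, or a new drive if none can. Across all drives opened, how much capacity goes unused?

Sorted descending: 31, 30, 29, 27, 26, 24, 24, 23, 22, 19, 18, 16, 15, 12, 12, 10, 5, 3.
Put 31 GB in drive 1; 1 GB remain.
Put 30 GB in drive 2; 2 GB remain.
Put 29 GB in drive 3; 3 GB remain.
Put 27 GB in drive 4; 5 GB remain.
Put 26 GB in drive 5; 6 GB remain.
Put 24 GB in drive 6; 8 GB remain.
Put 24 GB in drive 7; 8 GB remain.
Put 23 GB in drive 8; 9 GB remain.
Put 22 GB in drive 9; 10 GB remain.
Put 19 GB in drive 10; 13 GB remain.
Put 18 GB in drive 11; 14 GB remain.
Put 16 GB in drive 12; 16 GB remain.
Put 15 GB in drive 12; 1 GB remain.
Put 12 GB in drive 10; 1 GB remain.
Put 12 GB in drive 11; 2 GB remain.
Put 10 GB in drive 9; 0 GB remain.
Put 5 GB in drive 4; 0 GB remain.
Put 3 GB in drive 3; 0 GB remain.
12 drives × 32 GB = 384 GB; used 346 GB; unused 38 GB.

38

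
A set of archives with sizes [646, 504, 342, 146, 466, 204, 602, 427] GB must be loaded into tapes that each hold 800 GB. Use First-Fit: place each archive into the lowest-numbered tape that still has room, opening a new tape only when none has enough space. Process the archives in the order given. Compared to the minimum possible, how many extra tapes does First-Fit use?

First-Fit: [646,146] [504,204] [342,427] [466] [602] → 5 tapes.
Total size 3337 GB; any packing needs at least ⌈3337/800⌉ = 5 tapes.
So 5 is already optimal.

0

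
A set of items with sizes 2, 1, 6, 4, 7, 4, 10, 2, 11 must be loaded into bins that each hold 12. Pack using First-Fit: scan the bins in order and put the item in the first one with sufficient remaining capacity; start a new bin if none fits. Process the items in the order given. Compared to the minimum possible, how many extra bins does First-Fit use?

First-Fit: [2,1,6,2] [4,7] [4] [10] [11] → 5 bins.
Total size 47; any packing needs at least ⌈47/12⌉ = 4 bins.
An optimal packing achieves that bound: [11,1] [10,2] [7,4] [6,4,2] → 4 bins.
Excess: 5 − 4 = 1.

1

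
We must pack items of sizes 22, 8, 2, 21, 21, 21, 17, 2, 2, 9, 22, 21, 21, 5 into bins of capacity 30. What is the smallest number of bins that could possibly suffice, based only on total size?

7 bins

Total size = 22 + 8 + 2 + 21 + 21 + 21 + 17 + 2 + 2 + 9 + 22 + 21 + 21 + 5 = 194.
⌈194 / 30⌉ = 7.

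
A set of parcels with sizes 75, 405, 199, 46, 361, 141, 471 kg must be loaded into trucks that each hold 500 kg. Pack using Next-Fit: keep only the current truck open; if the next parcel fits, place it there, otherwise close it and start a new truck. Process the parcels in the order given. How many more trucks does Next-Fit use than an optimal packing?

Next-Fit: [75,405] [199,46] [361] [141] [471] → 5 trucks.
Total size 1698 kg; any packing needs at least ⌈1698/500⌉ = 4 trucks.
An optimal packing achieves that bound: [471] [405,75] [361,46] [199,141] → 4 trucks.
Excess: 5 − 4 = 1.

1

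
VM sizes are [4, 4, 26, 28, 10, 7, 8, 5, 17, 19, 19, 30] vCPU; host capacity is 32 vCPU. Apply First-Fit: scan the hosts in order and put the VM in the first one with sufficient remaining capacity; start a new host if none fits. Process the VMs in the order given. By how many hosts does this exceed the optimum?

First-Fit: [4,4,10,7,5] [26] [28] [8,17] [19] [19] [30] → 7 hosts.
Total size 177 vCPU; any packing needs at least ⌈177/32⌉ = 6 hosts.
An optimal packing achieves that bound: [30] [28,4] [26,5] [19,10] [19,8,4] [17,7] → 6 hosts.
Excess: 7 − 6 = 1.

1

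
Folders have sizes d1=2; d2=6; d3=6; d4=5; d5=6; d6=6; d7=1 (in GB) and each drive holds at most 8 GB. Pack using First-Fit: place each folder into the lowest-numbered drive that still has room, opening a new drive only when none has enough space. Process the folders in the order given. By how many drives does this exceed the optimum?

First-Fit: [2,6] [6,1] [5] [6] [6] → 5 drives.
5 folders exceed 4 GB (half the capacity), and no two of those can share a drive, so at least 5 drives are needed.
So 5 is already optimal.

0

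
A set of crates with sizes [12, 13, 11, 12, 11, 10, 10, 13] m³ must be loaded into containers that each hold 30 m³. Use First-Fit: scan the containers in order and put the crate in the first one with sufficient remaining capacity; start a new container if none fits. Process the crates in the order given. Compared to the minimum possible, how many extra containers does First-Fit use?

0

First-Fit: [12,13] [11,12] [11,10] [10,13] → 4 containers.
Total size 92 m³; any packing needs at least ⌈92/30⌉ = 4 containers.
So 4 is already optimal.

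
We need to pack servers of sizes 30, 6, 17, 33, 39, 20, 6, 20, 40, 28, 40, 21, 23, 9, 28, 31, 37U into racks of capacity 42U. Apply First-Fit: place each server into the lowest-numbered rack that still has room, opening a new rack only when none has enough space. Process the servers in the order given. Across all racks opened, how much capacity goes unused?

76

30U → rack 1 (remaining 12U)
6U → rack 1 (remaining 6U)
17U → rack 2 (remaining 25U)
33U → rack 3 (remaining 9U)
39U → rack 4 (remaining 3U)
20U → rack 2 (remaining 5U)
6U → rack 1 (remaining 0U)
20U → rack 5 (remaining 22U)
40U → rack 6 (remaining 2U)
28U → rack 7 (remaining 14U)
40U → rack 8 (remaining 2U)
21U → rack 5 (remaining 1U)
23U → rack 9 (remaining 19U)
9U → rack 3 (remaining 0U)
28U → rack 10 (remaining 14U)
31U → rack 11 (remaining 11U)
37U → rack 12 (remaining 5U)
12 racks × 42U = 504U; used 428U; unused 76U.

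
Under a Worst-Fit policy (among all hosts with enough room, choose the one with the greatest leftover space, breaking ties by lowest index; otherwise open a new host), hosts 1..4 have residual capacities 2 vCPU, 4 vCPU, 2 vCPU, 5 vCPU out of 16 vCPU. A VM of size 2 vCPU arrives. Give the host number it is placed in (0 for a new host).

Hosts with room: host 1 (2 vCPU), host 2 (4 vCPU), host 3 (2 vCPU), host 4 (5 vCPU).
Most room is host 4 with 5 vCPU free.

4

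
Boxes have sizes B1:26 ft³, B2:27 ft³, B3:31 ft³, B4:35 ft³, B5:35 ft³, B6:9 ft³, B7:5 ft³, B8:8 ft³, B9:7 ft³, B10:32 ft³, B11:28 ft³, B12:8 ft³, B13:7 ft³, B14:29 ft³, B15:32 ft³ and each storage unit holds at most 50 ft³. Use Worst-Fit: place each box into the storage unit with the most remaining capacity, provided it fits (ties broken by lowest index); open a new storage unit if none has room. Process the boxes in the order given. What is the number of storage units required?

B1 (26 ft³) → storage unit 1 (remaining 24 ft³)
B2 (27 ft³) → storage unit 2 (remaining 23 ft³)
B3 (31 ft³) → storage unit 3 (remaining 19 ft³)
B4 (35 ft³) → storage unit 4 (remaining 15 ft³)
B5 (35 ft³) → storage unit 5 (remaining 15 ft³)
B6 (9 ft³) → storage unit 1 (remaining 15 ft³)
B7 (5 ft³) → storage unit 2 (remaining 18 ft³)
B8 (8 ft³) → storage unit 3 (remaining 11 ft³)
B9 (7 ft³) → storage unit 2 (remaining 11 ft³)
B10 (32 ft³) → storage unit 6 (remaining 18 ft³)
B11 (28 ft³) → storage unit 7 (remaining 22 ft³)
B12 (8 ft³) → storage unit 7 (remaining 14 ft³)
B13 (7 ft³) → storage unit 6 (remaining 11 ft³)
B14 (29 ft³) → storage unit 8 (remaining 21 ft³)
B15 (32 ft³) → storage unit 9 (remaining 18 ft³)
Final storage units: [26,9] [27,5,7] [31,8] [35] [35] [32,7] [28,8] [29] [32].

9 storage units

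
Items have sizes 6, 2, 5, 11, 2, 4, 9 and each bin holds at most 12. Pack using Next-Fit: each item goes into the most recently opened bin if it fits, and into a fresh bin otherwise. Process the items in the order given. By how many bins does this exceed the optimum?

1

Next-Fit: [6,2] [5] [11] [2,4] [9] → 5 bins.
Total size 39; any packing needs at least ⌈39/12⌉ = 4 bins.
An optimal packing achieves that bound: [11] [9,2] [6,5] [4,2] → 4 bins.
Excess: 5 − 4 = 1.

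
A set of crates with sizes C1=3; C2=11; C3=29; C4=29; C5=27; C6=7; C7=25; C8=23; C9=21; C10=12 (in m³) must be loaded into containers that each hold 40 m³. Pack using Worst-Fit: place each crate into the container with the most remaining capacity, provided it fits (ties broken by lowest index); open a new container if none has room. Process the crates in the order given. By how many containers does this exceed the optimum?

1

Worst-Fit: [3,11,7,12] [29] [29] [27] [25] [23] [21] → 7 containers.
6 crates exceed 20 m³ (half the capacity), and no two of those can share a container, so at least 6 containers are needed.
An optimal packing achieves that bound: [29,11] [29,7,3] [27,12] [25] [23] [21] → 6 containers.
Excess: 7 − 6 = 1.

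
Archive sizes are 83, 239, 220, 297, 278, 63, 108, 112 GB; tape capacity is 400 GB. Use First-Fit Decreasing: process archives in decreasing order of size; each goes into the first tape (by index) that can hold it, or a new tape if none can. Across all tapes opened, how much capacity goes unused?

200

Sorted descending: 297, 278, 239, 220, 112, 108, 83, 63.
297 GB → tape 1 (remaining 103 GB)
278 GB → tape 2 (remaining 122 GB)
239 GB → tape 3 (remaining 161 GB)
220 GB → tape 4 (remaining 180 GB)
112 GB → tape 2 (remaining 10 GB)
108 GB → tape 3 (remaining 53 GB)
83 GB → tape 1 (remaining 20 GB)
63 GB → tape 4 (remaining 117 GB)
4 tapes × 400 GB = 1600 GB; used 1400 GB; unused 200 GB.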